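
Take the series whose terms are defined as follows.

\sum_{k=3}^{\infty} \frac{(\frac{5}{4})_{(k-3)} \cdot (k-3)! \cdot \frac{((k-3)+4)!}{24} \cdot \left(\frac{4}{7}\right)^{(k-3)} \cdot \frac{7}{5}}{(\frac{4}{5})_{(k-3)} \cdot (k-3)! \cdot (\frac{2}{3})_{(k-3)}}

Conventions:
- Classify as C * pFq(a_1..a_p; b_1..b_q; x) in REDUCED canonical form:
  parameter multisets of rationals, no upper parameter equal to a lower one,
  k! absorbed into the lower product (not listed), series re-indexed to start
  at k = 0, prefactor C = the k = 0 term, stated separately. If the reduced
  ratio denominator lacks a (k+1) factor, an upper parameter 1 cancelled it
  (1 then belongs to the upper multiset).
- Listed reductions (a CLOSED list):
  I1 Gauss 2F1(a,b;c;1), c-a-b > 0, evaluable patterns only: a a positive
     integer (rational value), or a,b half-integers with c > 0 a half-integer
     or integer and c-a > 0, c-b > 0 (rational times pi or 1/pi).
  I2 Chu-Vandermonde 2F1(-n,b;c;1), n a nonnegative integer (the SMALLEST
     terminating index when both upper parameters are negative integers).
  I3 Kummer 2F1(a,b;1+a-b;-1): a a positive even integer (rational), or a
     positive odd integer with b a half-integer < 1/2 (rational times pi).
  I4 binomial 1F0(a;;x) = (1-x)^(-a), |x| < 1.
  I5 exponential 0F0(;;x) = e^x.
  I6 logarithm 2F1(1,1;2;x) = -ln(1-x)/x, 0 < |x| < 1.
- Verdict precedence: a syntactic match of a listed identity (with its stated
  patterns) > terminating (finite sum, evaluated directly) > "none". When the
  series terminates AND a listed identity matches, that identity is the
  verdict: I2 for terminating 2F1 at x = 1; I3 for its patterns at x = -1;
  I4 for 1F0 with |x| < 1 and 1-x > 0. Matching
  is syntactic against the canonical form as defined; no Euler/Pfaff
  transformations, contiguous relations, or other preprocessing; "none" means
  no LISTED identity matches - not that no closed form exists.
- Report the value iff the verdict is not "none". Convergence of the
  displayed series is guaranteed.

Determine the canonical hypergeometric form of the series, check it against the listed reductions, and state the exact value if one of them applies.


With C = \frac{7}{5}: the canonical form is 3F2(1, \frac{5}{4}, 5; \frac{2}{3}, \frac{4}{5}; \frac{4}{7}). Verdict: none. No listed pattern accepts 3F2(1, \frac{5}{4}, 5; \frac{2}{3}, \frac{4}{5}; \frac{4}{7}).

First insight: with t_0 = \frac{7}{5}, the factorial ratio (prefactor 7/5) (k+a-1)!/(a-1)! is a rising factorial (a)_k.
Term ratio: r(k) = \frac{4}{7} * (k+1) (k+\frac{5}{4}) (k+5) / [(k+\frac{2}{3}) (k+\frac{4}{5}) (k+1)] ; factor over Q: parameters, x = \frac{4}{7}, and C = \frac{7}{5}.


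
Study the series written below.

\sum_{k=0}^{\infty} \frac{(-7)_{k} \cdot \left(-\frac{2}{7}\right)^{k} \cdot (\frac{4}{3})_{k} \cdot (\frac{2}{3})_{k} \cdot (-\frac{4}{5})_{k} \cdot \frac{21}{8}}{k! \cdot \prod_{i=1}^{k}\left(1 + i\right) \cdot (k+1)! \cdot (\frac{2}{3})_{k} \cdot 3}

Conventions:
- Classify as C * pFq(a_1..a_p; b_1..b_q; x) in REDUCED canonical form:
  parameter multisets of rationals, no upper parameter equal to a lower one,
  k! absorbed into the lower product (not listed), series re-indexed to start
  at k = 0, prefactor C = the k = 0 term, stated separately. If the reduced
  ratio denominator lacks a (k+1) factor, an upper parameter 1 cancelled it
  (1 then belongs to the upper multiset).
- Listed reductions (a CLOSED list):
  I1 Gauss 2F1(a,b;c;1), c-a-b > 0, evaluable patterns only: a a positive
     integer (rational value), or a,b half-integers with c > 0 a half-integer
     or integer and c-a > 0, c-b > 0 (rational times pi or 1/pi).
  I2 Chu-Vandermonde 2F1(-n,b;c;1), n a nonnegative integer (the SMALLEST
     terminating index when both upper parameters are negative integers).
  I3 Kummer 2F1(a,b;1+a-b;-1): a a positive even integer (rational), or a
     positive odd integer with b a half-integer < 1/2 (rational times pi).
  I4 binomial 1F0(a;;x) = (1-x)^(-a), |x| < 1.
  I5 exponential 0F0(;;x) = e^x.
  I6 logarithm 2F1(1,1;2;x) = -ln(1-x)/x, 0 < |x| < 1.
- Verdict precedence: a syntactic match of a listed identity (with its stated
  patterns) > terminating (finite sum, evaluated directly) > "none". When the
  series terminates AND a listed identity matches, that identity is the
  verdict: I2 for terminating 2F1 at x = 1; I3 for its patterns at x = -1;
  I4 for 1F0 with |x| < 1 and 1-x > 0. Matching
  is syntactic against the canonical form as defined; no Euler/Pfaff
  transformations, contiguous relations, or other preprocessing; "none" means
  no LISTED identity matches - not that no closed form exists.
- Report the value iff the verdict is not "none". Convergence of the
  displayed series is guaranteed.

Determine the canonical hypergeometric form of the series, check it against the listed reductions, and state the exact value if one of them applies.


Canonical form: C = \frac{7}{8} times 3F2 with upper {-7, -\frac{4}{5}, \frac{4}{3}}, lower {2, 2}, x = -\frac{2}{7}. Verdict: terminating - upper -7 stops the sum at k = 7; the 8 terms are added exactly. Value: \frac{2784838888069333}{7236516459375000}.

First insight: t_0 being \frac{7}{8}, the constant factors (C = 7/8) combine into one prefactor.
Step ratio: r(k) = -\frac{2}{7} * (k-7) (k-\frac{4}{5}) (k+\frac{4}{3}) / [(k+2) (k+2) (k+1)] ; factor over Q: parameters, x = -\frac{2}{7}, and C = \frac{7}{8}.


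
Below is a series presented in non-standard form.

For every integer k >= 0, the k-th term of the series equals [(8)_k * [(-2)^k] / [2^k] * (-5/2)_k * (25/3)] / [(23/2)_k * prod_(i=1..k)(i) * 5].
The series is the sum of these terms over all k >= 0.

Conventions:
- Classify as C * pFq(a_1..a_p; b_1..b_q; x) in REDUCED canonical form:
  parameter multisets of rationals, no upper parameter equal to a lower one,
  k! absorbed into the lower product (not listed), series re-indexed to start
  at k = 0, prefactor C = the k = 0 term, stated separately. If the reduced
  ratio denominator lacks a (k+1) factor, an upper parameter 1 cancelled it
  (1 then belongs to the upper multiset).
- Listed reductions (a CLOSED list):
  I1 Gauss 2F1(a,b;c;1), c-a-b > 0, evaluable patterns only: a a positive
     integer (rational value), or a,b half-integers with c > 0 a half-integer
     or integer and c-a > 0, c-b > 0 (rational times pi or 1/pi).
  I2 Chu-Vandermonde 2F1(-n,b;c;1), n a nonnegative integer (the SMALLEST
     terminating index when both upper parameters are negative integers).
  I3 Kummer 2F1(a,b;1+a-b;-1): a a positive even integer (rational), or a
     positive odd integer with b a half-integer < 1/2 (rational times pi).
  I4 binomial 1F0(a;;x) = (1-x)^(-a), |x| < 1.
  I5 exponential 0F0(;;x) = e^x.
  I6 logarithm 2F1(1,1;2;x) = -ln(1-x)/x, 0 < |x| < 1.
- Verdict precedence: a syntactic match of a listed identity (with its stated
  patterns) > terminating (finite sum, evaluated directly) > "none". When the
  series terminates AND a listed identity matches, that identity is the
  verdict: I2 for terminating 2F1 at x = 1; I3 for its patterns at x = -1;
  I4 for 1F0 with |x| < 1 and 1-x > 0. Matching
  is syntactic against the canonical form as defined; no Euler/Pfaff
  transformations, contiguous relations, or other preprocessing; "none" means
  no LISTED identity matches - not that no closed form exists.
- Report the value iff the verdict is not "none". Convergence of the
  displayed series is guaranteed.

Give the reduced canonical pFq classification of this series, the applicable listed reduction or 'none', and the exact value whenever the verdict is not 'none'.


Canonical form: C = 5/3 times 2F1 with upper {-5/2, 8}, lower {23/2}, x = -1. Verdict: the Kummer evaluation I3 applies (x = -1; c = 23/2 equals 1+a-b for upper {-5/2, 8}: listed pattern). Hence: 1615/256.

Key observation: with t_0 = 5/3, the constant factors (C = 5/3) combine into one prefactor.
Adjacent-term ratio: r(k) = (-1) * (k-5/2) (k+8) / [(k+23/2) (k+1)] - poly over poly, x = (-1) from leading terms; C = 5/3 at k = 0.


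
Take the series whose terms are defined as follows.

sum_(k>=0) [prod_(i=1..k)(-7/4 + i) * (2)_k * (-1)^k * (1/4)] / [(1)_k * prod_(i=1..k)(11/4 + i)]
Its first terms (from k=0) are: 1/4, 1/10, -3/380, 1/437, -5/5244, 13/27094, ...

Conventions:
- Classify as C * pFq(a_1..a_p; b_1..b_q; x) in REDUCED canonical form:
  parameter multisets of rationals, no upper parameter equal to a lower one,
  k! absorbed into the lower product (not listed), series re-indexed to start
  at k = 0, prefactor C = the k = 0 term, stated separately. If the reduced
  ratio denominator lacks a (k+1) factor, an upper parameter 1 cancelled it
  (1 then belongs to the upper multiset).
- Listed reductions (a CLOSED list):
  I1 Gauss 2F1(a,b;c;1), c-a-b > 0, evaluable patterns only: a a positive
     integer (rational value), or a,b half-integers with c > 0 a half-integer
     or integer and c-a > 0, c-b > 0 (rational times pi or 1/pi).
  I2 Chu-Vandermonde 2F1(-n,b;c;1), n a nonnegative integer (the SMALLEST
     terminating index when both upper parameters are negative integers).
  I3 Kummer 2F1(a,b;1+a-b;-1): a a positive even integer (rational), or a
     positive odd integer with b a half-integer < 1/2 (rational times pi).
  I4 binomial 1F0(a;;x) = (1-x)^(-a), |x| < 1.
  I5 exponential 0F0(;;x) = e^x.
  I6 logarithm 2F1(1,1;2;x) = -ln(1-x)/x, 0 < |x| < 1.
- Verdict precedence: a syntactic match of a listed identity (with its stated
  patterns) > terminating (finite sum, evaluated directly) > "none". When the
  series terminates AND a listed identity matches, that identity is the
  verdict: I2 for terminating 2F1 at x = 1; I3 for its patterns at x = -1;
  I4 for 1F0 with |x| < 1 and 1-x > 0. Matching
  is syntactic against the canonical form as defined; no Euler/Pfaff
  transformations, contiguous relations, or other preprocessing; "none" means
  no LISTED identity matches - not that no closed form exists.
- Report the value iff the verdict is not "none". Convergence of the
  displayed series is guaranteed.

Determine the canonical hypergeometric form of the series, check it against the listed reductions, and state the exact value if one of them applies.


The series (x = -1) is 2F1: upper {-3/4, 2}, lower {15/4}, prefactor 1/4. Verdict (x = -1): Kummer (I3) applies (x = -1; c = 15/4 equals 1+a-b for upper {-3/4, 2}: listed pattern). Sum: 11/32.

Key step: with t_0 = 1/4, (1)_k (prefactor 1/4) is k! itself.
Adjacent-term ratio: r(k) = (-1) * (k-3/4) (k+2) / [(k+15/4) (k+1)] ; factor over Q: parameters, x = (-1), and C = 1/4.


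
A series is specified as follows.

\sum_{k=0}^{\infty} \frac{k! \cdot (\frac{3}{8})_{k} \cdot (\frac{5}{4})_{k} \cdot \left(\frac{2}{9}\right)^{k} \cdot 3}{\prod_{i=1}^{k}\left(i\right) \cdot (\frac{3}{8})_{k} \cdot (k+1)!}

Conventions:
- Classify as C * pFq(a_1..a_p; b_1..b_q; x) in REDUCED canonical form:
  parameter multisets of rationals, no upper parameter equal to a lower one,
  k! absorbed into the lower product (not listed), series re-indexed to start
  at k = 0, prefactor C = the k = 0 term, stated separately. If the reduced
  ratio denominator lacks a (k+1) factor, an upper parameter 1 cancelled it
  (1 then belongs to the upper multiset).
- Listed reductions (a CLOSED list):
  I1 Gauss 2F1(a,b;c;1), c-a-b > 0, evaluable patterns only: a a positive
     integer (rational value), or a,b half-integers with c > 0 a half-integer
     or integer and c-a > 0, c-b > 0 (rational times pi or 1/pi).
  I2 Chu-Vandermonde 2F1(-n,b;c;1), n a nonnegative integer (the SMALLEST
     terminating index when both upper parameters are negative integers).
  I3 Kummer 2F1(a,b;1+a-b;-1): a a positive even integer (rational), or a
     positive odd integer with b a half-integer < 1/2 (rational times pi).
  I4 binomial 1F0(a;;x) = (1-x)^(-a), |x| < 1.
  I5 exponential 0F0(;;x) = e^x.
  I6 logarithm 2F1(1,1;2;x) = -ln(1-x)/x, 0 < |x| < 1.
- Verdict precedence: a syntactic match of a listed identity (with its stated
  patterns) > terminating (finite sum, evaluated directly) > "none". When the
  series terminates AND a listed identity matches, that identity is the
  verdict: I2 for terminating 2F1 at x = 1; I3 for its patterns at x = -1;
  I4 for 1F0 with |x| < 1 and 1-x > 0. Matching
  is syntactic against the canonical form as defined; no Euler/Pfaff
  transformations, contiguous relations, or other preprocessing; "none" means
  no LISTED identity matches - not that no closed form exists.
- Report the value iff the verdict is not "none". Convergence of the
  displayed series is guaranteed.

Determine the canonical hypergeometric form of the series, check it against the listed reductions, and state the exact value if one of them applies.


The series (x = \frac{2}{9}) is 2F1: upper {1, \frac{5}{4}}, lower {2}, prefactor 3. Verdict: none here - no I1-I6 shape fits x = \frac{2}{9} with lower {2}.

Key step: t_0 being 3, the factorial ratio (C = 3) (k+a-1)!/(a-1)! is a rising factorial (a)_k.
Term ratio: r(k) = \frac{2}{9} * (k+1) (k+\frac{5}{4}) / [(k+2) (k+1)] ; factor over Q: parameters, x = \frac{2}{9}, and C = 3.


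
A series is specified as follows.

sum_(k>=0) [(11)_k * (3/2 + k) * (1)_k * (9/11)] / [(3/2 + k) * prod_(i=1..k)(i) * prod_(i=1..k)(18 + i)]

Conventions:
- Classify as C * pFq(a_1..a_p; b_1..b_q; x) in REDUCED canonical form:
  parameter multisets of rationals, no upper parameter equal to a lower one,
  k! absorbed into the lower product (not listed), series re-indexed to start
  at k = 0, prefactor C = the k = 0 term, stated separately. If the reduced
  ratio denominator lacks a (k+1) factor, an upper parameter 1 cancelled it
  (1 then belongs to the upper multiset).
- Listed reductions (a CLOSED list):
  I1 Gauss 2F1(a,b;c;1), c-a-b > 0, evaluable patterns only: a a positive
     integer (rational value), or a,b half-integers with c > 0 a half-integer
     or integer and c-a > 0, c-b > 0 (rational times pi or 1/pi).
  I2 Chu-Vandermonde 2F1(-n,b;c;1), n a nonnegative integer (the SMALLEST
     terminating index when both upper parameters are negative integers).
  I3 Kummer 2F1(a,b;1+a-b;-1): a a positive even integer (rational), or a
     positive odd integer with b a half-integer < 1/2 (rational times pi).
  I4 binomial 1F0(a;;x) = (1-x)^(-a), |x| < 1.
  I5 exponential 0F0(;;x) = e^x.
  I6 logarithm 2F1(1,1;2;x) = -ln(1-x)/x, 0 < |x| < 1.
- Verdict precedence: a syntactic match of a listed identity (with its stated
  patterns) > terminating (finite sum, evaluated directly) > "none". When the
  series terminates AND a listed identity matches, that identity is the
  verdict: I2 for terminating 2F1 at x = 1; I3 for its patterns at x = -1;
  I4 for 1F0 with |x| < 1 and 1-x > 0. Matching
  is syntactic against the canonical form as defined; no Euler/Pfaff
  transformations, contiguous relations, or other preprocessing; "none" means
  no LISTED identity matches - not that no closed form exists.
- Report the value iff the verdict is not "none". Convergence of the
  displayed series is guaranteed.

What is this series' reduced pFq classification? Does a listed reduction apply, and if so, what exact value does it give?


Reduced: x = 1, 2F1, upper = {1, 11}, lower = {19}, C = 9/11. Verdict at x = 1: Gauss's theorem (I1) matches (x = 1: the Gamma ratio telescopes since c-a-b = 7 > 0 and a = 1 in Z>0). Sum: 162/77.

First insight: from the first term 9/11: the lower running product (C = 9/11, x = 1) is a rising factorial.
Adjacent-term ratio: r(k) = 1 * (k+1) (k+11) / [(k+19) (k+1)] - rational in k, leading ratio 1; with t_0 = 9/11, classification follows.


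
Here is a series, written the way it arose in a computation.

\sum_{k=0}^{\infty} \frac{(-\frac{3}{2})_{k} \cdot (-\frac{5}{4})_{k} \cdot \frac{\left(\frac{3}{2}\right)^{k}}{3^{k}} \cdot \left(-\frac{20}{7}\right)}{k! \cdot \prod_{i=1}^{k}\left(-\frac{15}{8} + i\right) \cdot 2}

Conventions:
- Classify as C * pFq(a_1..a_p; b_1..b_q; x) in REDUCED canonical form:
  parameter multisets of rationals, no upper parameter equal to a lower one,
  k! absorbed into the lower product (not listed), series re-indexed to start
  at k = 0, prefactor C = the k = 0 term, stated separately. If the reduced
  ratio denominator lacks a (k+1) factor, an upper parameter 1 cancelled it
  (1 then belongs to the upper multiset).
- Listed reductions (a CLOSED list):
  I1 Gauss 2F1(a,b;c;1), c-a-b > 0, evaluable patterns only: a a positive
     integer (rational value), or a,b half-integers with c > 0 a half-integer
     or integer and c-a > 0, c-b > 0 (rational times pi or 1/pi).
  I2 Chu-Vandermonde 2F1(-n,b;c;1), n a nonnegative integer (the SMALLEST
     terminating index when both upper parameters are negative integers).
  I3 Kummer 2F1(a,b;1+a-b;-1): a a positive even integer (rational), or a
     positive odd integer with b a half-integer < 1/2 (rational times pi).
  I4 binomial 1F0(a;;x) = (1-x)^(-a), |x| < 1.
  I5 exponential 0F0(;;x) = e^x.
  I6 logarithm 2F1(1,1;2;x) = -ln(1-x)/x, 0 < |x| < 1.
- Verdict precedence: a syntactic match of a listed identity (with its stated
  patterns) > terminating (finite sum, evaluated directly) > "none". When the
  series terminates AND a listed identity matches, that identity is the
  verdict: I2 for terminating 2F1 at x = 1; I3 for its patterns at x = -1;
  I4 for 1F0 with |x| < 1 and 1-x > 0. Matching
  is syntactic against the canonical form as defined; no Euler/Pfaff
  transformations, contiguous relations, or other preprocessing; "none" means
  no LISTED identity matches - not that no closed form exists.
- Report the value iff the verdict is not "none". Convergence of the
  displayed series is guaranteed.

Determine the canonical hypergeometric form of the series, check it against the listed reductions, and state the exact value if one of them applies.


This is -\frac{10}{7} * 2F1(-\frac{3}{2}, -\frac{5}{4}; -\frac{7}{8}; \frac{1}{2}) in reduced canonical form. Verdict: none here - no I1-I6 shape fits x = \frac{1}{2} with lower {-\frac{7}{8}}.

The tell: with t_0 = -\frac{10}{7}, the constant factors (prefactor -10/7) combine into one prefactor.
Step ratio: r(k) = \frac{1}{2} * (k-\frac{3}{2}) (k-\frac{5}{4}) / [(k-\frac{7}{8}) (k+1)] ; factor over Q: parameters, x = \frac{1}{2}, and C = -\frac{10}{7}.


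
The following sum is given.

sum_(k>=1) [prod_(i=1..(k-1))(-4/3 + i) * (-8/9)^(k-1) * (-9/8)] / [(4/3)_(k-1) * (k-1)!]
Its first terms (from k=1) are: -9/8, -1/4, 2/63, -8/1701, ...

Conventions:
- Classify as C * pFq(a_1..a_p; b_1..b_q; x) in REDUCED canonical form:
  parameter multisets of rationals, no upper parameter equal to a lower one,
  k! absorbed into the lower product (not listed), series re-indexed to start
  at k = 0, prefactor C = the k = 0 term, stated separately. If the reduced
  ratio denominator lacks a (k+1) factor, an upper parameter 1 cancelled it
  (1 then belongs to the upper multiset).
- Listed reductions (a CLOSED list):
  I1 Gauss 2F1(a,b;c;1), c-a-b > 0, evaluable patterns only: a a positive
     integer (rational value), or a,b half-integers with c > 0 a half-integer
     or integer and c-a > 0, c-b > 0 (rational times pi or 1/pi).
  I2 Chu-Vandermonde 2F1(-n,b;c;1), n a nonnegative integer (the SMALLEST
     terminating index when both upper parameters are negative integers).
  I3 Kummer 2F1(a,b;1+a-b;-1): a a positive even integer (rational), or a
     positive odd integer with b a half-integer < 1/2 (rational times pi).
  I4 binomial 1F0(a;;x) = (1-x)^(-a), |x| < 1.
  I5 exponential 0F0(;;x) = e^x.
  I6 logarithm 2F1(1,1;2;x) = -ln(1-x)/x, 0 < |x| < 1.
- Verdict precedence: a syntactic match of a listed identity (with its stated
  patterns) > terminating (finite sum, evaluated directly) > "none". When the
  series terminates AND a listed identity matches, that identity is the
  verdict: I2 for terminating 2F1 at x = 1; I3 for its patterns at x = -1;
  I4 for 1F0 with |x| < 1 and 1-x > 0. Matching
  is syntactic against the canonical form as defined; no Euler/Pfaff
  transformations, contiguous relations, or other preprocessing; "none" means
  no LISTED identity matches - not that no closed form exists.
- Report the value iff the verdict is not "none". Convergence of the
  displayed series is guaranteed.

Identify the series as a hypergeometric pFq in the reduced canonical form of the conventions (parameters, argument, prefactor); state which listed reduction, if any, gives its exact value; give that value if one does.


Classification (C = -9/8): 1F1 with upper {-1/3}, lower {4/3}, argument x = -8/9. Verdict: none. Every listed pattern misses the 1F1 form at -8/9, upper {-1/3}.

Structural cue: with t_0 = -9/8, the running product (prefactor -9/8) telescopes to a rising factorial.
Step ratio: r(k) = (-8/9) * (k-1/3) / [(k+4/3) (k+1)] - rational; roots negated = parameters, x = (-8/9), C = -9/8.


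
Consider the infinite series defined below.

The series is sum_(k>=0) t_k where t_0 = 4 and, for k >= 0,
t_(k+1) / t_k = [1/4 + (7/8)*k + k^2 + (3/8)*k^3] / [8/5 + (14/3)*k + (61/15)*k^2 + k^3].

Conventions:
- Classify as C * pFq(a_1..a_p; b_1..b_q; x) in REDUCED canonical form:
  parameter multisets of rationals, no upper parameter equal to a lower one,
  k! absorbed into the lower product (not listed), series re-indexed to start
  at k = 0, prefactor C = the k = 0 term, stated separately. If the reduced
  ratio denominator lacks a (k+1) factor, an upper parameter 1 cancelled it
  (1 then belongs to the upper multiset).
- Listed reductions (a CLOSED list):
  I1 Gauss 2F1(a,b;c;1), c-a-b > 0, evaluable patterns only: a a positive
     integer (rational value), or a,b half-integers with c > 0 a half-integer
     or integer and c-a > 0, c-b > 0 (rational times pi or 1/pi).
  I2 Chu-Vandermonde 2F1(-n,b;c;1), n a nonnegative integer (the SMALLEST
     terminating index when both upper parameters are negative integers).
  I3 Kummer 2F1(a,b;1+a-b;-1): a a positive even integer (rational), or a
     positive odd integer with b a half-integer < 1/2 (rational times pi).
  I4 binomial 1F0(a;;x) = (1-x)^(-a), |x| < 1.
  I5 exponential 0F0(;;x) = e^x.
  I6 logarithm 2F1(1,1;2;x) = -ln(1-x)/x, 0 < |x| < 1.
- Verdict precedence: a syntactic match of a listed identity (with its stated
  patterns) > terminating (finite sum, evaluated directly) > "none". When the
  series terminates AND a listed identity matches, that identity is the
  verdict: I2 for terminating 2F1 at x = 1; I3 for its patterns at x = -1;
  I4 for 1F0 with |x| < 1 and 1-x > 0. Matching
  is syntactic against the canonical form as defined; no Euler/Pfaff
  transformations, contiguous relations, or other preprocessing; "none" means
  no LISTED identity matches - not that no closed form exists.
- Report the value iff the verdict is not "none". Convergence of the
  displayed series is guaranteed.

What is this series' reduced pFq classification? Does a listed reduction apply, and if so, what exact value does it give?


Key step: x = (3/8) and the expanded ratio factors over Q; prefactor 4, roots give parameters.
Term ratio: r(k) = (3/8) * (k+1) (k+1) / [(k+12/5) (k+1)] - rational; roots negated = parameters, x = (3/8), C = 4.

The series (x = 3/8) is 2F1: upper {1, 1}, lower {12/5}, prefactor 4. Verdict: none. No listed pattern accepts 2F1(1, 1; 12/5; 3/8).


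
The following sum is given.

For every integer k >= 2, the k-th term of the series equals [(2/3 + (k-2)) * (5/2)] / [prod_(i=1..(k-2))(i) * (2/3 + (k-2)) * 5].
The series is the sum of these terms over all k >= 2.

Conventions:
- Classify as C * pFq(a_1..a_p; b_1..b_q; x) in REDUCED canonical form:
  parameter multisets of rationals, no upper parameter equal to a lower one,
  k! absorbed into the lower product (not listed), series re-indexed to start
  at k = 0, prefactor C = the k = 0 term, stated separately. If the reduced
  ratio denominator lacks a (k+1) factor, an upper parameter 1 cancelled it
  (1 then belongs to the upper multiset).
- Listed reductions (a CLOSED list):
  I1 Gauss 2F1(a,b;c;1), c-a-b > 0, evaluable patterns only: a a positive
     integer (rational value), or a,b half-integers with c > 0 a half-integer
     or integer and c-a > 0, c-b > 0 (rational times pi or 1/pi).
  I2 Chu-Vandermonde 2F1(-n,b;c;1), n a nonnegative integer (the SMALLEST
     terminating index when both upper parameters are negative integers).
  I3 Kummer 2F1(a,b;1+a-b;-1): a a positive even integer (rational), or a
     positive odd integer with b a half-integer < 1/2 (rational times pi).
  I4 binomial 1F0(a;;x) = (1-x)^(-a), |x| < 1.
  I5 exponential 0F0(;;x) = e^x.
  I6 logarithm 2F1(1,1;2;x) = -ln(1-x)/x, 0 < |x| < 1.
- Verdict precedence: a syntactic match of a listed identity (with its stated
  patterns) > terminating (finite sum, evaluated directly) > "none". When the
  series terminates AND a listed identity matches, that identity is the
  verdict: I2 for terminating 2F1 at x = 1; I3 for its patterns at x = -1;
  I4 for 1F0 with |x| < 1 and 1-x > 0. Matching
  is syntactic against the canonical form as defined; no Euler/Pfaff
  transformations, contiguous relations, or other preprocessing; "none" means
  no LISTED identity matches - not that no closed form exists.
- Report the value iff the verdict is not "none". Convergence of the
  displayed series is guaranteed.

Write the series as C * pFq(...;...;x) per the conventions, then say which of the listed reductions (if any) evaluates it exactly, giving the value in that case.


Reduced: x = 1, 0F0, upper = {-}, lower = {-}, C = 1/2. Verdict (x = 1): the exponential series (I5) applies (the 0F0 exponential series at x = 1). Its exact value is (1/2) * e^(1).

Key step: from the first term 1/2: the product of the first k integers (C = 1/2, x = 1) is k!.
Step ratio: r(k) = 1 * 1 / [(k+1)] - rational in k. x = 1; t_0 = 1/2; negate the roots.


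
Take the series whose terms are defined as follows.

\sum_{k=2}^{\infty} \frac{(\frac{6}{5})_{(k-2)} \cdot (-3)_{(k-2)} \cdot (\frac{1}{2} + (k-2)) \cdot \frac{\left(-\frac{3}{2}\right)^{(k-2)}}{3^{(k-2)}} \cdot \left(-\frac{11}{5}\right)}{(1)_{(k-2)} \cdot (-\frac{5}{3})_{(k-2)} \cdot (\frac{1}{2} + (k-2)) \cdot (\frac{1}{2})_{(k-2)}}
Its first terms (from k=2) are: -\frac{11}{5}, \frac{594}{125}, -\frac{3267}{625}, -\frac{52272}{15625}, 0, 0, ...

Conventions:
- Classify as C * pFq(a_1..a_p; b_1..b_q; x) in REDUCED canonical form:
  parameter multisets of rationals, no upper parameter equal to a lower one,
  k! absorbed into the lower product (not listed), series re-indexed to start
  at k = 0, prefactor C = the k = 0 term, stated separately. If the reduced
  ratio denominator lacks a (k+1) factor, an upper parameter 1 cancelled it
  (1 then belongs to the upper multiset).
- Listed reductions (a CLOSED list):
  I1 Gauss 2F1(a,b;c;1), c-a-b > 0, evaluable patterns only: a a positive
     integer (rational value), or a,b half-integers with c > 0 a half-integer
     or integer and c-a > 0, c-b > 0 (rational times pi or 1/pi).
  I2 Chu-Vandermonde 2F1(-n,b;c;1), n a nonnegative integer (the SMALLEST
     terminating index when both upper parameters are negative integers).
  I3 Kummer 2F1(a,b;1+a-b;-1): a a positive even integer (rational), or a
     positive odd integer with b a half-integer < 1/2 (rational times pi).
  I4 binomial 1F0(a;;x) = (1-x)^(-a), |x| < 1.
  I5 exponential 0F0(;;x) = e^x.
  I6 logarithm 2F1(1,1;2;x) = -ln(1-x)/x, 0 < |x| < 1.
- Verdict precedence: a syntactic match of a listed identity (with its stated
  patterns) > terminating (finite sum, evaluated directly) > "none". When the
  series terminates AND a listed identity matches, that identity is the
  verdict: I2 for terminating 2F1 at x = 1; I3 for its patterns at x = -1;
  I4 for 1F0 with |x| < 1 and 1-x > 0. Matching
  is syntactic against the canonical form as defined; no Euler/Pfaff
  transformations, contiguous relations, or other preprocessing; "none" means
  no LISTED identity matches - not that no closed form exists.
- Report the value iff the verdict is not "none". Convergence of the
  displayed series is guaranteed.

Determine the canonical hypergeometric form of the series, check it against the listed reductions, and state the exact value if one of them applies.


First insight: from the first term -\frac{11}{5}: the factor k + 1/2 cancels (top and bottom), leaving C = -11/5.
Consecutive-term ratio: r(k) = -\frac{1}{2} * (k-3) (k+\frac{6}{5}) / [(k-\frac{5}{3}) (k+\frac{1}{2}) (k+1)] - rational; roots negated = parameters, x = -\frac{1}{2}, C = -\frac{11}{5}.

Classification (C = -\frac{11}{5}): 2F2 with upper {-3, \frac{6}{5}}, lower {-\frac{5}{3}, \frac{1}{2}}, argument x = -\frac{1}{2}. Verdict: terminating. (-3)_k vanishes past k = 3, leaving a 4-term sum, computed directly. Value: -\frac{94072}{15625}.


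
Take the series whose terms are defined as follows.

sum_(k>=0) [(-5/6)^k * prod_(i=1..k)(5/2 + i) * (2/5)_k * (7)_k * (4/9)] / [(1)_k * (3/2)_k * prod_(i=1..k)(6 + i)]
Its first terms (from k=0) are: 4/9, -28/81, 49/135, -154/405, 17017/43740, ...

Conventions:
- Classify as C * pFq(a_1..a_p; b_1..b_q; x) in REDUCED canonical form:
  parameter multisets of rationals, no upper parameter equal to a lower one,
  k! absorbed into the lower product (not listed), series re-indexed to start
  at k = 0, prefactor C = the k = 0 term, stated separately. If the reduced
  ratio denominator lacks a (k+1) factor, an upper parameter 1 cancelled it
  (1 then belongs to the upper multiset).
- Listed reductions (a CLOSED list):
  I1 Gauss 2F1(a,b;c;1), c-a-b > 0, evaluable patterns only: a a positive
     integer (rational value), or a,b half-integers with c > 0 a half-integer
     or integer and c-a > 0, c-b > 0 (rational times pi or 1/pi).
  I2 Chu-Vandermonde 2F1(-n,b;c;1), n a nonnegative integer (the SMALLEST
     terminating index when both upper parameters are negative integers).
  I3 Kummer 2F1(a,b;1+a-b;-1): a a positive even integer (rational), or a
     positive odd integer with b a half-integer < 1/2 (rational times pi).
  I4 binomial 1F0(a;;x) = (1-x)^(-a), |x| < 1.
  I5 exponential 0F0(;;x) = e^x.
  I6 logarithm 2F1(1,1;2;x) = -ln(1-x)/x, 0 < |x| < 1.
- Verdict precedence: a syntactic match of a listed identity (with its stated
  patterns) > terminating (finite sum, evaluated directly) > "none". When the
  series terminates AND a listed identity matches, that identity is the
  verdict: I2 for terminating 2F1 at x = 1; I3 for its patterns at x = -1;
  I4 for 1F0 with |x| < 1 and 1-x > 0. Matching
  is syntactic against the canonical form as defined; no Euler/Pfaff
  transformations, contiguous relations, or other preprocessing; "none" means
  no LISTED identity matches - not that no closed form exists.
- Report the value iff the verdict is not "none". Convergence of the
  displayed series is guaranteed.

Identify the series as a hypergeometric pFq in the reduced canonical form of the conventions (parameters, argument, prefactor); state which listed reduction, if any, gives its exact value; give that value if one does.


The series (x = -5/6) is 2F1: upper {2/5, 7/2}, lower {3/2}, prefactor 4/9. Verdict: no listed reduction: x = -5/6 and upper {2/5, 7/2} fail every I1-I6 pattern.

First insight: with t_0 = 4/9, the running product (prefactor 4/9) telescopes to a rising factorial.
Ratio: r(k) = (-5/6) * (k+2/5) (k+7/2) / [(k+3/2) (k+1)] - rational; roots negated = parameters, x = (-5/6), C = 4/9.


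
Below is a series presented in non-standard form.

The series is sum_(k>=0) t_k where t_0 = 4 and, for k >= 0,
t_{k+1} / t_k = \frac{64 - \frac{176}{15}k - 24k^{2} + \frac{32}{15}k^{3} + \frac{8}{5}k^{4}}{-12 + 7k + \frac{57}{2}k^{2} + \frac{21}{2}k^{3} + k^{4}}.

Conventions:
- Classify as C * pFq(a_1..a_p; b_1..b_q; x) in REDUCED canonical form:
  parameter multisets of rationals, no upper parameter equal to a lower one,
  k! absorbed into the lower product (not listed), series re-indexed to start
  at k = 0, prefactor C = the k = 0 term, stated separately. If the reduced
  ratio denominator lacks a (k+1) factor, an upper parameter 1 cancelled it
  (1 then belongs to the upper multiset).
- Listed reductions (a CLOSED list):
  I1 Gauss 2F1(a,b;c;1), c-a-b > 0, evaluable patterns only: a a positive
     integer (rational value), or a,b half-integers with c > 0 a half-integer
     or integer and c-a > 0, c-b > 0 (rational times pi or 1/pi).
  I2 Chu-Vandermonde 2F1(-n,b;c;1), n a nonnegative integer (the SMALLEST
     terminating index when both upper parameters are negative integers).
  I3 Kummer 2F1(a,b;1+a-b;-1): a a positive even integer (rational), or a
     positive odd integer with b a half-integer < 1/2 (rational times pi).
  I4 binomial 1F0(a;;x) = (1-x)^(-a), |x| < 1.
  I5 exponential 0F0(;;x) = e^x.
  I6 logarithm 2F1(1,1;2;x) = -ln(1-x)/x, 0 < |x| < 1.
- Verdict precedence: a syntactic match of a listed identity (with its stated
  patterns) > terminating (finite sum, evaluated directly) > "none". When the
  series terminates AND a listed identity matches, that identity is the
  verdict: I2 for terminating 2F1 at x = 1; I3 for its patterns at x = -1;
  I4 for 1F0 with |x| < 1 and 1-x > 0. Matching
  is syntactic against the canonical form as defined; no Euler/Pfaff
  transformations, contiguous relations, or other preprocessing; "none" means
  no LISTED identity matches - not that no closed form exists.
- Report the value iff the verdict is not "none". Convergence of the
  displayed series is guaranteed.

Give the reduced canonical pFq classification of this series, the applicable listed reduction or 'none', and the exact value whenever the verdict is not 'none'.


Reduced: x = \frac{8}{5}, 3F2, upper = {-3, -\frac{5}{3}, 2}, lower = {-\frac{1}{2}, 6}, C = 4. Verdict: terminating - upper parameter -3 makes this a finite sum (last index 3), evaluated exactly. Sum: -\frac{505796}{14175}.

The tell: from the first term 4: the parameter 4 appears in both the upper and lower lists and cancels.
Consecutive-term ratio: r(k) = \frac{8}{5} * (k-3) (k-\frac{5}{3}) (k+2) / [(k-\frac{1}{2}) (k+6) (k+1)] - poly over poly, x = \frac{8}{5} from leading terms; C = 4 at k = 0.


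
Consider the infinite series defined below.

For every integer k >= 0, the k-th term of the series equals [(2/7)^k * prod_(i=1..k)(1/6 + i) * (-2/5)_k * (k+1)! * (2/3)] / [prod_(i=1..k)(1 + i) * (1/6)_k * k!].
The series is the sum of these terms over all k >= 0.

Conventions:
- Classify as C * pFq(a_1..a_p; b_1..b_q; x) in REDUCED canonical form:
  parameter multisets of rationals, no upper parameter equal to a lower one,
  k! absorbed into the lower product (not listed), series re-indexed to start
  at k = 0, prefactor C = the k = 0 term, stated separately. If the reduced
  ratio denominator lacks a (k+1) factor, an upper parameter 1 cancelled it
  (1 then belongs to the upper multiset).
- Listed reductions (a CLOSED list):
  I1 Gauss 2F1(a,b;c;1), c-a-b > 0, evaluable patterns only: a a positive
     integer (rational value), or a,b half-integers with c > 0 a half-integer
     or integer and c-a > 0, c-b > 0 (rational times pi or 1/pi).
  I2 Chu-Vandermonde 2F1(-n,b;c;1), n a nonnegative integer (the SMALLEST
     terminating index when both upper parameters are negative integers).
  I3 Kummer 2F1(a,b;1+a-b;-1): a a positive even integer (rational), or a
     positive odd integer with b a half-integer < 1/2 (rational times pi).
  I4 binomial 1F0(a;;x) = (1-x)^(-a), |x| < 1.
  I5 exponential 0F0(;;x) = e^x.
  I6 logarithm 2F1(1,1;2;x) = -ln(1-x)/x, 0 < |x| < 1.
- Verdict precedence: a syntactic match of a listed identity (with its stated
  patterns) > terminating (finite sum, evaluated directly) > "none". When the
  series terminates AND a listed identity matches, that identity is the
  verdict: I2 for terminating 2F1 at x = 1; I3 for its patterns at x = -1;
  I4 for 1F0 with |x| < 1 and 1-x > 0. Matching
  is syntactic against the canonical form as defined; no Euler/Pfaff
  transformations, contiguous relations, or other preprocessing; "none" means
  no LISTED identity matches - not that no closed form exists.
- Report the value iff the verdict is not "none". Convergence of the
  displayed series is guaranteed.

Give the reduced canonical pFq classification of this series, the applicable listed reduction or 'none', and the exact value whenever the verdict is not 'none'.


At argument 2/7: a 2F1 with upper {-2/5, 7/6}, lower {1/6}, scaled by C = 2/3. Verdict: none - at argument 2/7 the multisets {-2/5, 7/6} ; {1/6} match no listed identity.

The tell: t_0 being 2/3, the lower running product (C = 2/3, x = 2/7) is a rising factorial.
Term ratio: r(k) = (2/7) * (k-2/5) (k+7/6) / [(k+1/6) (k+1)] - rational in k. x = (2/7); t_0 = 2/3; negate the roots.


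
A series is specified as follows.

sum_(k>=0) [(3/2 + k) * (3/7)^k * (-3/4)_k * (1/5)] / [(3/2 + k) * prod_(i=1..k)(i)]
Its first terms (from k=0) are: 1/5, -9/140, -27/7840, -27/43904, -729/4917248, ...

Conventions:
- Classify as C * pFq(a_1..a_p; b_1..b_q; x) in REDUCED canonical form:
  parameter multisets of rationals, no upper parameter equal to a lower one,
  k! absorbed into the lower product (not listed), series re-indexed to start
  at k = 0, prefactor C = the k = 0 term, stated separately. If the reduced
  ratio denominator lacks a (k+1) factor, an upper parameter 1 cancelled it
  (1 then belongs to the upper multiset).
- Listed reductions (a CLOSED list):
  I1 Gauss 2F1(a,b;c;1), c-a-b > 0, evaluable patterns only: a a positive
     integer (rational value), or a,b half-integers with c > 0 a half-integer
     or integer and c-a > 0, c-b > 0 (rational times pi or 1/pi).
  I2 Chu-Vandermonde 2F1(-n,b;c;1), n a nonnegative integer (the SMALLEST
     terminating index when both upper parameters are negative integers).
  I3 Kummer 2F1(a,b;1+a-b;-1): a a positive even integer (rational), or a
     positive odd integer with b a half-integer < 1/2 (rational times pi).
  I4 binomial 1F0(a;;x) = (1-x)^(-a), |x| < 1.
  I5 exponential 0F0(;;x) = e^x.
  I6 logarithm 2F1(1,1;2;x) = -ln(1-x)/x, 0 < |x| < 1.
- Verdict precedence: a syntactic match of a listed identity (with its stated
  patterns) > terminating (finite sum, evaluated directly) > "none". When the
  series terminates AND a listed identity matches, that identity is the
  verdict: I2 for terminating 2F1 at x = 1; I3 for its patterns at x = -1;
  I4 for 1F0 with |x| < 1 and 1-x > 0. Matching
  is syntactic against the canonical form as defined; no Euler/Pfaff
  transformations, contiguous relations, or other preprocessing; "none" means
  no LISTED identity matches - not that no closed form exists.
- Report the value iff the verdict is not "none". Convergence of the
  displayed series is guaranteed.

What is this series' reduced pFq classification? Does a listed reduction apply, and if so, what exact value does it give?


Canonical form: C = 1/5 times 1F0 with upper {-3/4}, lower {-}, x = 3/7. Verdict: the binomial series (I4) matches (the 1F0 binomial series: exponent 3/4, x = 3/7). Sum: (1/5) * (4/7)^(3/4).

Key observation: from the first term 1/5: the product of the first k integers (C = 1/5) is k!.
Ratio: r(k) = (3/7) * (k-3/4) / [(k+1)] - rational in k. x = (3/7); t_0 = 1/5; negate the roots.


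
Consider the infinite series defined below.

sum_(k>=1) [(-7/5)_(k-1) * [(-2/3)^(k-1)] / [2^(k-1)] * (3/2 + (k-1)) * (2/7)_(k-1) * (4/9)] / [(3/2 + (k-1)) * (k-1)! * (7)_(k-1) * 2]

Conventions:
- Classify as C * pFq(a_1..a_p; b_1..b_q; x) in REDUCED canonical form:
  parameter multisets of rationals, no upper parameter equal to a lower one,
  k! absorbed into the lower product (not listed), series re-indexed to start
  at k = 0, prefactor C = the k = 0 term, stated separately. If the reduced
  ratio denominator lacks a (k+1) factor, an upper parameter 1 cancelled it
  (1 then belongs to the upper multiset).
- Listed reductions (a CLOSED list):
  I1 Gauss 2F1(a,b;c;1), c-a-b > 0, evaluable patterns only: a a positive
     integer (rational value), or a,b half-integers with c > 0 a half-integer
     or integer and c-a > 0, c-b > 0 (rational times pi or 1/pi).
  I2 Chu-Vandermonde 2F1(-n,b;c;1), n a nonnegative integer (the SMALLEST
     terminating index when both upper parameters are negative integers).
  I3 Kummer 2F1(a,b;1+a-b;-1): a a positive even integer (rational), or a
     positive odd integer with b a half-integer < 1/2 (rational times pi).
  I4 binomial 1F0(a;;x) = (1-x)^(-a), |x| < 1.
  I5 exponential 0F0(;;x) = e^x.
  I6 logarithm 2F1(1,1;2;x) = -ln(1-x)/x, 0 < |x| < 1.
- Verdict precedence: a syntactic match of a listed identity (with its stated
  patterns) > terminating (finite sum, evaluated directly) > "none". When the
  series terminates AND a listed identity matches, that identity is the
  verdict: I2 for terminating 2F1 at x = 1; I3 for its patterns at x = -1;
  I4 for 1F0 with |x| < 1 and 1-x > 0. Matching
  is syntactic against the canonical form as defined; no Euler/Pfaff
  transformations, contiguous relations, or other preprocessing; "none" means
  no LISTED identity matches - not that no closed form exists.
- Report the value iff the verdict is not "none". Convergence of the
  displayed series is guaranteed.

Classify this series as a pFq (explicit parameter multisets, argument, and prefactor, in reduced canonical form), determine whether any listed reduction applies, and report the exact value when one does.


Structural cue: x = (-1/3) and the constant factors (prefactor 2/9) combine into one prefactor.
Ratio: r(k) = (-1/3) * (k-7/5) (k+2/7) / [(k+7) (k+1)] - rational in k. x = (-1/3); t_0 = 2/9; negate the roots.

Canonical form: C = 2/9 times 2F1 with upper {-7/5, 2/7}, lower {7}, x = -1/3. Verdict: none. No listed pattern accepts 2F1(-7/5, 2/7; 7; -1/3).
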